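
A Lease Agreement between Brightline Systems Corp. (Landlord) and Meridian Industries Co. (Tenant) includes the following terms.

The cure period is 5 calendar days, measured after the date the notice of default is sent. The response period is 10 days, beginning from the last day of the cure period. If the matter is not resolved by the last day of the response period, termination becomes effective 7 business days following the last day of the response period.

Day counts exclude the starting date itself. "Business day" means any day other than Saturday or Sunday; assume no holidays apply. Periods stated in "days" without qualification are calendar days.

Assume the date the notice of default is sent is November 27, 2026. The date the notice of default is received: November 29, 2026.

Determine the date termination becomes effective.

December 22, 2026

The last day of the cure period: 5 calendar days after November 27, 2026 is December 2, 2026.
The last day of the response period: December 2, 2026 + 10 days = December 12, 2026.
The date termination becomes effective: counting 7 business days from Saturday, December 12, 2026 (Dec 14, Dec 15, Dec 16, Dec 17, Dec 18, Dec 21, Dec 22, skipping weekends) reaches Tuesday, December 22, 2026.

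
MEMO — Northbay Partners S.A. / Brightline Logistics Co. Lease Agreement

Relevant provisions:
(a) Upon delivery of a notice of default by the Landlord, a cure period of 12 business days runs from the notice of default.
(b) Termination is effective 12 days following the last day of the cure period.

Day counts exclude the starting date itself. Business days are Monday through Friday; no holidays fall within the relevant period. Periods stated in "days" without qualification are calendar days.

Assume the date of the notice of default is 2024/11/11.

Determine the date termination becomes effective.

2024/12/09

The last day of the cure period: counting 12 business days from Monday, 2024/11/11 (Nov 12, Nov 13, Nov 14, Nov 15, …, Nov 25, Nov 26, Nov 27, skipping weekends) reaches Wednesday, 2024/11/27.
The date termination becomes effective: 12 calendar days after 2024/11/27 is 2024/12/09.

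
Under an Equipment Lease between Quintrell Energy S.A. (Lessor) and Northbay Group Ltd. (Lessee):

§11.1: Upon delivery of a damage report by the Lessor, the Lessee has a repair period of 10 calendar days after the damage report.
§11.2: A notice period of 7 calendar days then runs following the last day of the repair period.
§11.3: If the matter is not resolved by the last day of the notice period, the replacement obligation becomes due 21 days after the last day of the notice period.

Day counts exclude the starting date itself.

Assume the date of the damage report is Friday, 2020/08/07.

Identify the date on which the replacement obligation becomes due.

2020/09/14

The last day of the repair period: 2020/08/07 + 10 days = 2020/08/17.
Adding 7 calendar days to 2020/08/17 gives 2020/08/24, which is the last day of the notice period.
Adding 21 calendar days to 2020/08/24 gives 2020/09/14, which is the date on which the replacement obligation becomes due.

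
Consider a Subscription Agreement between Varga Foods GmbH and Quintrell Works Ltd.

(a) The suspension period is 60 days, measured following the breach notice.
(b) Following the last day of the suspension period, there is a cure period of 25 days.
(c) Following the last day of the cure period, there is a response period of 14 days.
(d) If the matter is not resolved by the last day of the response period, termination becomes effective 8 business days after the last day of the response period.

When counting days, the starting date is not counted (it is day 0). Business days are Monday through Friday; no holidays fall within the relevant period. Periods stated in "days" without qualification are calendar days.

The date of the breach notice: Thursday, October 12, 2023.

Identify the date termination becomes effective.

January 31, 2024

The last day of the suspension period: 60 calendar days after October 12, 2023 is December 11, 2023.
The last day of the cure period: 25 calendar days after December 11, 2023 is January 5, 2024.
The last day of the response period: January 5, 2024 + 14 days = January 19, 2024.
From Friday, January 19, 2024, 8 business days (Jan 22, Jan 23, Jan 24, Jan 25, Jan 26, Jan 29, Jan 30, Jan 31, skipping weekends) brings us to Wednesday, January 31, 2024, which is the date termination becomes effective.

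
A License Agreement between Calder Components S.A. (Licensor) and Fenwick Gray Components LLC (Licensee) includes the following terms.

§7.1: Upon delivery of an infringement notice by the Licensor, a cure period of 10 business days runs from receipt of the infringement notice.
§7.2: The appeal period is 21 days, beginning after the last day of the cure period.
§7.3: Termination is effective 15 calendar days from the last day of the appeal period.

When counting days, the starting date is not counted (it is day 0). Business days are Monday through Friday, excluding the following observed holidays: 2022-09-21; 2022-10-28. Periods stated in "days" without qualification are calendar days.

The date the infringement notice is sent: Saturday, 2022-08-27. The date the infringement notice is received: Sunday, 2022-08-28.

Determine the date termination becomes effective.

2022-10-15

The last day of the cure period: 10 business days after Sunday, 2022-08-28, skipping weekends — Aug 29, Aug 30, Aug 31, Sep 1, Sep 2, Sep 5, Sep 6, Sep 7, Sep 8, Sep 9 — lands on Friday, 2022-09-09.
Adding 21 calendar days to 2022-09-09 gives 2022-09-30, which is the last day of the appeal period.
The date termination becomes effective: 2022-09-30 + 15 days = 2022-10-15.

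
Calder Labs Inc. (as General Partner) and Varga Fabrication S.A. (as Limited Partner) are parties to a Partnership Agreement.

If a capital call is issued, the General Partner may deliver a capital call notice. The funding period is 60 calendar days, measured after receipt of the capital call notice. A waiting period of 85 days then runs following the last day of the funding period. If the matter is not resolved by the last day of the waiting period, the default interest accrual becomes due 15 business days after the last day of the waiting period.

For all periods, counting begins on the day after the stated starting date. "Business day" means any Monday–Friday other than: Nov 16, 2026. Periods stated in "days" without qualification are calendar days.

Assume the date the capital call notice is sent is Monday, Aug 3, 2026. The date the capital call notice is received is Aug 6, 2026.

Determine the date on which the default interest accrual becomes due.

The last day of the funding period: Aug 6, 2026 + 60 days = Oct 5, 2026.
The last day of the waiting period: Oct 5, 2026 + 85 days = Dec 29, 2026.
The date on which the default interest accrual becomes due: counting 15 business days from Tuesday, Dec 29, 2026 (Dec 30, Dec 31, Jan 1, Jan 4, …, Jan 15, Jan 18, Jan 19, skipping weekends) reaches Tuesday, Jan 19, 2027.

Jan 19, 2027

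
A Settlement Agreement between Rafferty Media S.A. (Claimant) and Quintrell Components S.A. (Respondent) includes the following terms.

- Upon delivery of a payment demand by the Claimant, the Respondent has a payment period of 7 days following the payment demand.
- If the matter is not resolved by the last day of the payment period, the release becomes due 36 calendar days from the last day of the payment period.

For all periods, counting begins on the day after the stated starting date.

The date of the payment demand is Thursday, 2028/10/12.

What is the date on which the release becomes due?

2028/11/24

The last day of the payment period: 7 calendar days after 2028/10/12 is 2028/10/19.
Adding 36 calendar days to 2028/10/19 gives 2028/11/24, which is the date on which the release becomes due.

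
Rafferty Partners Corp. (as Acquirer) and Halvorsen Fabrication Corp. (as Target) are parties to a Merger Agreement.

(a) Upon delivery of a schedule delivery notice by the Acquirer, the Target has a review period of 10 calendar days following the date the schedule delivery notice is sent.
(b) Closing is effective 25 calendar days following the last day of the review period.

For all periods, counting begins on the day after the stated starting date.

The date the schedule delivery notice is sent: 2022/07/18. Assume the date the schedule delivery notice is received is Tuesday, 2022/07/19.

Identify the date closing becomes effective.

The last day of the review period: 10 calendar days after 2022/07/18 is 2022/07/28.
Adding 25 calendar days to 2022/07/28 gives 2022/08/22, which is the date closing becomes effective.

2022/08/22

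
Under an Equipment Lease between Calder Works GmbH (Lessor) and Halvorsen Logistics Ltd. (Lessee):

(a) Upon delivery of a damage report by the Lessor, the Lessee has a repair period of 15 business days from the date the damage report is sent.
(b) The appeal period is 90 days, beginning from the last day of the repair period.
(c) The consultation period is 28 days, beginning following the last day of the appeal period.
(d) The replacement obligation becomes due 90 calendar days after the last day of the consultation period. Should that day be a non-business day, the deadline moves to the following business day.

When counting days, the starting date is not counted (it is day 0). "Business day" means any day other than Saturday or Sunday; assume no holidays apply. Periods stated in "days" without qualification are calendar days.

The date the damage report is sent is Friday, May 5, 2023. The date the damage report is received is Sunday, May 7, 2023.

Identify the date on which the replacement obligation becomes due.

From Friday, May 5, 2023, 15 business days (May 8, May 9, May 10, May 11, …, May 24, May 25, May 26, skipping weekends) brings us to Friday, May 26, 2023, which is the last day of the repair period.
The last day of the appeal period: May 26, 2023 + 90 days = August 24, 2023.
The last day of the consultation period: August 24, 2023 + 28 days = September 21, 2023.
Adding 90 calendar days to September 21, 2023 gives December 20, 2023, which is the date on which the replacement obligation becomes due. December 20, 2023 is a Wednesday, so no roll-forward applies.

December 20, 2023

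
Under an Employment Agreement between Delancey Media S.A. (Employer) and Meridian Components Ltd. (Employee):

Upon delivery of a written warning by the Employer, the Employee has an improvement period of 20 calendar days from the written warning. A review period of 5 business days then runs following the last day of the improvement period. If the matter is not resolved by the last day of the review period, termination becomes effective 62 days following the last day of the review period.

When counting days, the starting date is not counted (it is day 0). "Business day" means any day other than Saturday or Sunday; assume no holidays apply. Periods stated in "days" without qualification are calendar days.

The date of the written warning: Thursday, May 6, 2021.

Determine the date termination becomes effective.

Aug 3, 2021

The last day of the improvement period: May 6, 2021 + 20 days = May 26, 2021.
The last day of the review period: 5 business days after Wednesday, May 26, 2021, skipping weekends — May 27, May 28, May 31, Jun 1, Jun 2 — lands on Wednesday, Jun 2, 2021.
Adding 62 calendar days to Jun 2, 2021 gives Aug 3, 2021, which is the date termination becomes effective.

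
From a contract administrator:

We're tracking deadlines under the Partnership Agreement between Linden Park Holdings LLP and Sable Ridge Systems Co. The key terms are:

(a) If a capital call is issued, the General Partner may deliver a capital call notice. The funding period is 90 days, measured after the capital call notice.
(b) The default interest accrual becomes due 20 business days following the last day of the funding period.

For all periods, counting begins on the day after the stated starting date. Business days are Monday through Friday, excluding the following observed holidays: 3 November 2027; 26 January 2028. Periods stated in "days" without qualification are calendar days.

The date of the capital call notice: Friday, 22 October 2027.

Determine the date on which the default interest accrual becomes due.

18 February 2028

The last day of the funding period: 90 calendar days after 22 October 2027 is 20 January 2028.
From Thursday, 20 January 2028, 20 business days (Jan 21, Jan 24, Jan 25, Jan 27, …, Feb 16, Feb 17, Feb 18, skipping weekends and the listed holiday on Jan 26) brings us to Friday, 18 February 2028, which is the date on which the default interest accrual becomes due.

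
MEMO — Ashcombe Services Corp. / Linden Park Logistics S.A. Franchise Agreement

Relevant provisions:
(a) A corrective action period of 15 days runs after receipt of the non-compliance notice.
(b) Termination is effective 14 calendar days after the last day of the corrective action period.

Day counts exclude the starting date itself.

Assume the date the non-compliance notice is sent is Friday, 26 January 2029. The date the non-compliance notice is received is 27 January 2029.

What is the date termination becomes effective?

25 February 2029

Adding 15 calendar days to 27 January 2029 gives 11 February 2029, which is the last day of the corrective action period.
The date termination becomes effective: 14 calendar days after 11 February 2029 is 25 February 2029.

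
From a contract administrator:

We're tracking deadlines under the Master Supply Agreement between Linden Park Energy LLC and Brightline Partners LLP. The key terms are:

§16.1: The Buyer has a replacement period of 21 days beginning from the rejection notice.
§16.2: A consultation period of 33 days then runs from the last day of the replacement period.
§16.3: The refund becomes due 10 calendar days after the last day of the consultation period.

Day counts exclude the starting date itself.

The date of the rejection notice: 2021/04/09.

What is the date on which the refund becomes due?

2021/06/12

The last day of the replacement period: 21 calendar days after 2021/04/09 is 2021/04/30.
The last day of the consultation period: 33 calendar days after 2021/04/30 is 2021/06/02.
The date on which the refund becomes due: 10 calendar days after 2021/06/02 is 2021/06/12.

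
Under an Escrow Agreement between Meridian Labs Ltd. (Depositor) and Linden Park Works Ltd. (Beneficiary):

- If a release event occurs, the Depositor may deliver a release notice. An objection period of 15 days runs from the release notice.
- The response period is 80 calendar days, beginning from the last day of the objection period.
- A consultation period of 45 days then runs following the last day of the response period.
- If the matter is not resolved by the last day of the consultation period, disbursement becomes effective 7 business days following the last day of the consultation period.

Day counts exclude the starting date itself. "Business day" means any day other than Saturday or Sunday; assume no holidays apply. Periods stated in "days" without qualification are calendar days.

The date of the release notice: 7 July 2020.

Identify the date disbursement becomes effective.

3 December 2020

The last day of the objection period: 7 July 2020 + 15 days = 22 July 2020.
Adding 80 calendar days to 22 July 2020 gives 10 October 2020, which is the last day of the response period.
Adding 45 calendar days to 10 October 2020 gives 24 November 2020, which is the last day of the consultation period.
The date disbursement becomes effective: counting 7 business days from Tuesday, 24 November 2020 (Nov 25, Nov 26, Nov 27, Nov 30, Dec 1, Dec 2, Dec 3, skipping weekends) reaches Thursday, 3 December 2020.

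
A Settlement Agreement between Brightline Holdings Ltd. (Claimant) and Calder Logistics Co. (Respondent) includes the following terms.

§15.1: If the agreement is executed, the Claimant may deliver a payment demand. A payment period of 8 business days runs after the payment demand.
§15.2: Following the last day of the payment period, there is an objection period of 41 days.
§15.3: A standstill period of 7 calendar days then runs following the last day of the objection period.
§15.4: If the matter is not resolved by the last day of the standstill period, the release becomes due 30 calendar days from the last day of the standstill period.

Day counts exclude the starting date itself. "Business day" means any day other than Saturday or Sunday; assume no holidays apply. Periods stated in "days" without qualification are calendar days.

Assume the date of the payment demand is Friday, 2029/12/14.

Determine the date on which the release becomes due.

2030/03/14

The last day of the payment period: 8 business days after Friday, 2029/12/14, skipping weekends — Dec 17, Dec 18, Dec 19, Dec 20, Dec 21, Dec 24, Dec 25, Dec 26 — lands on Wednesday, 2029/12/26.
The last day of the objection period: 2029/12/26 + 41 days = 2030/02/05.
The last day of the standstill period: 2030/02/05 + 7 days = 2030/02/12.
The date on which the release becomes due: 2030/02/12 + 30 days = 2030/03/14.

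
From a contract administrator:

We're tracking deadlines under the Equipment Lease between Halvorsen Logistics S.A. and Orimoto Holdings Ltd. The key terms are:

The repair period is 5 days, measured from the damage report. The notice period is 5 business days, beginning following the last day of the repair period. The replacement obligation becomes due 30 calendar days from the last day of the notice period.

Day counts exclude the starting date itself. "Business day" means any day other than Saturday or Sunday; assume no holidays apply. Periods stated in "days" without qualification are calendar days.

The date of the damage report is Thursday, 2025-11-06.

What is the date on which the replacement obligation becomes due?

2025-12-18

Adding 5 calendar days to 2025-11-06 gives 2025-11-11, which is the last day of the repair period.
The last day of the notice period: counting 5 business days from Tuesday, 2025-11-11 (Nov 12, Nov 13, Nov 14, Nov 17, Nov 18, skipping weekends) reaches Tuesday, 2025-11-18.
The date on which the replacement obligation becomes due: 2025-11-18 + 30 days = 2025-12-18.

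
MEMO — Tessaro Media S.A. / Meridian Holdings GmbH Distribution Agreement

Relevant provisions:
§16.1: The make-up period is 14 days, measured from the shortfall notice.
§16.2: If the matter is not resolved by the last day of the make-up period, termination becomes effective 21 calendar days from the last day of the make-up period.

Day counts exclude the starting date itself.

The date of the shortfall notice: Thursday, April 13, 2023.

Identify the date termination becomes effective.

Adding 14 calendar days to April 13, 2023 gives April 27, 2023, which is the last day of the make-up period.
Adding 21 calendar days to April 27, 2023 gives May 18, 2023, which is the date termination becomes effective.

May 18, 2023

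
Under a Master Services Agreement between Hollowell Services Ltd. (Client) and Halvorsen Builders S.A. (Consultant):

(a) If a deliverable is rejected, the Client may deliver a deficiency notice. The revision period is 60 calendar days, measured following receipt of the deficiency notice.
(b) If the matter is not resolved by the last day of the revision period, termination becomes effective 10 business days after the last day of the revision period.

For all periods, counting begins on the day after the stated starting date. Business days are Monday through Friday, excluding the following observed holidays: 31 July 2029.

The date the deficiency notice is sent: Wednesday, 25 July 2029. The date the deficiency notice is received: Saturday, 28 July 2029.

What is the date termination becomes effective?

10 October 2029

The last day of the revision period: 60 calendar days after 28 July 2029 is 26 September 2029.
From Wednesday, 26 September 2029, 10 business days (Sep 27, Sep 28, Oct 1, Oct 2, Oct 3, Oct 4, Oct 5, Oct 8, Oct 9, Oct 10, skipping weekends) brings us to Wednesday, 10 October 2029, which is the date termination becomes effective.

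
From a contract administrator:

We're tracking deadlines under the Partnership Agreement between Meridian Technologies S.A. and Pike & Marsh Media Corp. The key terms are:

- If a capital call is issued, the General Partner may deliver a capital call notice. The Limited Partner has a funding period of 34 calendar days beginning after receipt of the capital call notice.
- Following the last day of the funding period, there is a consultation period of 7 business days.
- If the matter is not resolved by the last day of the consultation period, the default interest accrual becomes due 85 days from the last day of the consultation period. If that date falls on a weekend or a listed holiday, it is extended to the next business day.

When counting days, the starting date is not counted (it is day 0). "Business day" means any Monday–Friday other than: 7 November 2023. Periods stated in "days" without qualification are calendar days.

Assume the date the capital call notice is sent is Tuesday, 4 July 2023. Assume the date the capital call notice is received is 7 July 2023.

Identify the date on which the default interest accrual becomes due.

Adding 34 calendar days to 7 July 2023 gives 10 August 2023, which is the last day of the funding period.
The last day of the consultation period: counting 7 business days from Thursday, 10 August 2023 (Aug 11, Aug 14, Aug 15, Aug 16, Aug 17, Aug 18, Aug 21, skipping weekends) reaches Monday, 21 August 2023.
Adding 85 calendar days to 21 August 2023 gives 14 November 2023, which is the date on which the default interest accrual becomes due. 14 November 2023 is a Tuesday and is not a listed holiday, so no roll-forward applies.

14 November 2023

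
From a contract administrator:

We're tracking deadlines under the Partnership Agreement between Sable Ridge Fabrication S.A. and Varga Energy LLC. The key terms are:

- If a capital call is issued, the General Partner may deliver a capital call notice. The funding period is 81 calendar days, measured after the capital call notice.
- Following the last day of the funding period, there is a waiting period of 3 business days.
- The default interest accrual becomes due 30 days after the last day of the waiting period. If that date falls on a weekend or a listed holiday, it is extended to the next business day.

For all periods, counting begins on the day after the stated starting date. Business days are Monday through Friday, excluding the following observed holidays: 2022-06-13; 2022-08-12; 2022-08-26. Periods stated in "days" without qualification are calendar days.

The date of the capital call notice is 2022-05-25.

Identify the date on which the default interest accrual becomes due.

Adding 81 calendar days to 2022-05-25 gives 2022-08-14, which is the last day of the funding period.
From Sunday, 2022-08-14, 3 business days (Aug 15, Aug 16, Aug 17, skipping weekends) brings us to Wednesday, 2022-08-17, which is the last day of the waiting period.
The date on which the default interest accrual becomes due: 30 calendar days after 2022-08-17 is 2022-09-16. 2022-09-16 is a Friday and is not a listed holiday, so no roll-forward applies.

2022-09-16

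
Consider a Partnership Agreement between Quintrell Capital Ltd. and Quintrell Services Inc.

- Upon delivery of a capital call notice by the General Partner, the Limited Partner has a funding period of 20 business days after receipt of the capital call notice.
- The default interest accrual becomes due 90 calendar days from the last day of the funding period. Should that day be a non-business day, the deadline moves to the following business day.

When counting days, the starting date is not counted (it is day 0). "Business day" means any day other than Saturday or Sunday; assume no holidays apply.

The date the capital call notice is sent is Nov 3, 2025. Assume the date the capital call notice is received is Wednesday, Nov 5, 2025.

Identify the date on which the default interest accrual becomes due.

Mar 3, 2026

From Wednesday, Nov 5, 2025, 20 business days (Nov 6, Nov 7, Nov 10, Nov 11, …, Dec 1, Dec 2, Dec 3, skipping weekends) brings us to Wednesday, Dec 3, 2025, which is the last day of the funding period.
The date on which the default interest accrual becomes due: 90 calendar days after Dec 3, 2025 is Mar 3, 2026. Mar 3, 2026 is a Tuesday, so no roll-forward applies.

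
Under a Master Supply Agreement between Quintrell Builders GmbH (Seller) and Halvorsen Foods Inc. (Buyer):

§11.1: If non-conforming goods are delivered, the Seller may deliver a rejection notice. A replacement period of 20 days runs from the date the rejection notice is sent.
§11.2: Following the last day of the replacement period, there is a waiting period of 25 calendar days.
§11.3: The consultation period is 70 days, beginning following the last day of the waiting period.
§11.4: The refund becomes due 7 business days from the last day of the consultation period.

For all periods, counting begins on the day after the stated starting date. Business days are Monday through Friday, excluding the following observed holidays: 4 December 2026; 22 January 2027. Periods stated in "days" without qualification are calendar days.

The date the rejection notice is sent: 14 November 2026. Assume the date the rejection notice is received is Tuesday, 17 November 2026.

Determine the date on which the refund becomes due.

18 March 2027

The last day of the replacement period: 14 November 2026 + 20 days = 4 December 2026.
The last day of the waiting period: 25 calendar days after 4 December 2026 is 29 December 2026.
The last day of the consultation period: 70 calendar days after 29 December 2026 is 9 March 2027.
From Tuesday, 9 March 2027, 7 business days (Mar 10, Mar 11, Mar 12, Mar 15, Mar 16, Mar 17, Mar 18, skipping weekends) brings us to Thursday, 18 March 2027, which is the date on which the refund becomes due.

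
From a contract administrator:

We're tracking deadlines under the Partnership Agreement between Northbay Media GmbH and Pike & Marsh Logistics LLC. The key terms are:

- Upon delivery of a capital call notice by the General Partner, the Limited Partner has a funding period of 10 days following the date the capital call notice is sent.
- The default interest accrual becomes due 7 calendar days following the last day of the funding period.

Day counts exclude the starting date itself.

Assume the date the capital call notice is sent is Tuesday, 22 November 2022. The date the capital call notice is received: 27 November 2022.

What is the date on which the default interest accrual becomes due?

The last day of the funding period: 22 November 2022 + 10 days = 2 December 2022.
Adding 7 calendar days to 2 December 2022 gives 9 December 2022, which is the date on which the default interest accrual becomes due.

9 December 2022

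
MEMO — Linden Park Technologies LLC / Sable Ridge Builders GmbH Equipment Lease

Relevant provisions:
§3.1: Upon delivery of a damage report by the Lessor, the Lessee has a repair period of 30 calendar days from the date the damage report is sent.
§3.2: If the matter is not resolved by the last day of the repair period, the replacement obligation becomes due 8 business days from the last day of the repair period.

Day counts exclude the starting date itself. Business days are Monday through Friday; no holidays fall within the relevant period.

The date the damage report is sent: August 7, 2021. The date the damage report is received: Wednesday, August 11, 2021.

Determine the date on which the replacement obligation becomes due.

September 16, 2021

Adding 30 calendar days to August 7, 2021 gives September 6, 2021, which is the last day of the repair period.
The date on which the replacement obligation becomes due: counting 8 business days from Monday, September 6, 2021 (Sep 7, Sep 8, Sep 9, Sep 10, Sep 13, Sep 14, Sep 15, Sep 16, skipping weekends) reaches Thursday, September 16, 2021.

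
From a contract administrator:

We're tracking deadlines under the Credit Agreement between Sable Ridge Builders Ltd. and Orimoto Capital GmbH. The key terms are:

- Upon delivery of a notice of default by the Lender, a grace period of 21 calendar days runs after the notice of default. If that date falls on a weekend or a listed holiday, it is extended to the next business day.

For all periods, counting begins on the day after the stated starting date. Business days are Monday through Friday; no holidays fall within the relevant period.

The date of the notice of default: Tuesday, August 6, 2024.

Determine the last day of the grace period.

The last day of the grace period: August 6, 2024 + 21 days = August 27, 2024. August 27, 2024 is a Tuesday, so no roll-forward applies.

August 27, 2024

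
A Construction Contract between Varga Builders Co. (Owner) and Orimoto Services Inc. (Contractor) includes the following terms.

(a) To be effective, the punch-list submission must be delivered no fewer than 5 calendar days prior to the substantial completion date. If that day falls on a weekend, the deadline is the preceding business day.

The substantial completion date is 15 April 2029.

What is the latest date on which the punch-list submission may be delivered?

10 April 2029

Counting back 5 calendar days from 15 April 2029 gives 10 April 2029. That is a Tuesday, so no adjustment is needed.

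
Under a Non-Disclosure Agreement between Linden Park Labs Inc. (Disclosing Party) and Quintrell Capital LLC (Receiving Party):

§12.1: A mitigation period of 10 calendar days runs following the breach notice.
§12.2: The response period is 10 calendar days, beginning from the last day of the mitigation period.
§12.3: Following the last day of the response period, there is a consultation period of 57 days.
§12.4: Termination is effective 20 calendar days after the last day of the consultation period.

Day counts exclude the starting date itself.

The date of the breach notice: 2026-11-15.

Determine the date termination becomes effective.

2027-02-20

The last day of the mitigation period: 2026-11-15 + 10 days = 2026-11-25.
The last day of the response period: 10 calendar days after 2026-11-25 is 2026-12-05.
The last day of the consultation period: 57 calendar days after 2026-12-05 is 2027-01-31.
Adding 20 calendar days to 2027-01-31 gives 2027-02-20, which is the date termination becomes effective.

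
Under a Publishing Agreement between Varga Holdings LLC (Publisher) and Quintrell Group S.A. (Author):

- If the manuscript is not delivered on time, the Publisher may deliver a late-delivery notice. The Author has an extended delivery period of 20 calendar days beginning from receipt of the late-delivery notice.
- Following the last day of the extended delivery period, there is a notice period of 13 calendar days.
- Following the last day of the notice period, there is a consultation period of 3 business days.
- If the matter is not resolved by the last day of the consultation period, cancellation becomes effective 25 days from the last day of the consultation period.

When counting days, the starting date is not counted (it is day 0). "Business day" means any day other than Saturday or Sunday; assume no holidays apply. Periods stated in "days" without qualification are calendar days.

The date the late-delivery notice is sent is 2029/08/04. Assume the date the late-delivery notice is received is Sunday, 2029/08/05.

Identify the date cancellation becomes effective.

The last day of the extended delivery period: 20 calendar days after 2029/08/05 is 2029/08/25.
Adding 13 calendar days to 2029/08/25 gives 2029/09/07, which is the last day of the notice period.
The last day of the consultation period: counting 3 business days from Friday, 2029/09/07 (Sep 10, Sep 11, Sep 12, skipping weekends) reaches Wednesday, 2029/09/12.
The date cancellation becomes effective: 2029/09/12 + 25 days = 2029/10/07.

2029/10/07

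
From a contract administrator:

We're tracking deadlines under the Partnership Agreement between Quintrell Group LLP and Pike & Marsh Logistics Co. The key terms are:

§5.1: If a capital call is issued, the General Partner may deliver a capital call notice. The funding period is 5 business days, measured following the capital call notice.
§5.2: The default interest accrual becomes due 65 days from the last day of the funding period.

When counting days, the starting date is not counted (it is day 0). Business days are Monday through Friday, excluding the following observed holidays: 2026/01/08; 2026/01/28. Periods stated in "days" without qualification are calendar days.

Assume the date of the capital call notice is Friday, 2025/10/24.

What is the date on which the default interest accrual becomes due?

2026/01/04

From Friday, 2025/10/24, 5 business days (Oct 27, Oct 28, Oct 29, Oct 30, Oct 31, skipping weekends) brings us to Friday, 2025/10/31, which is the last day of the funding period.
Adding 65 calendar days to 2025/10/31 gives 2026/01/04, which is the date on which the default interest accrual becomes due.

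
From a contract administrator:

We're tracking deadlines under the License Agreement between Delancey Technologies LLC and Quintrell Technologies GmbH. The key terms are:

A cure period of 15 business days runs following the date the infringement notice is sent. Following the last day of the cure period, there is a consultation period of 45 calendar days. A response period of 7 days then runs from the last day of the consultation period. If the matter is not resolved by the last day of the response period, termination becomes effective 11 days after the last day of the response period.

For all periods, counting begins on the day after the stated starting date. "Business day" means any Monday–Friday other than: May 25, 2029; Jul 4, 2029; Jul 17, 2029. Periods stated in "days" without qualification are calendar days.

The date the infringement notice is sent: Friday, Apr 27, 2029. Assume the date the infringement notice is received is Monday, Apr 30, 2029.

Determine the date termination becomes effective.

The last day of the cure period: counting 15 business days from Friday, Apr 27, 2029 (Apr 30, May 1, May 2, May 3, …, May 16, May 17, May 18, skipping weekends) reaches Friday, May 18, 2029.
Adding 45 calendar days to May 18, 2029 gives Jul 2, 2029, which is the last day of the consultation period.
Adding 7 calendar days to Jul 2, 2029 gives Jul 9, 2029, which is the last day of the response period.
Adding 11 calendar days to Jul 9, 2029 gives Jul 20, 2029, which is the date termination becomes effective.

Jul 20, 2029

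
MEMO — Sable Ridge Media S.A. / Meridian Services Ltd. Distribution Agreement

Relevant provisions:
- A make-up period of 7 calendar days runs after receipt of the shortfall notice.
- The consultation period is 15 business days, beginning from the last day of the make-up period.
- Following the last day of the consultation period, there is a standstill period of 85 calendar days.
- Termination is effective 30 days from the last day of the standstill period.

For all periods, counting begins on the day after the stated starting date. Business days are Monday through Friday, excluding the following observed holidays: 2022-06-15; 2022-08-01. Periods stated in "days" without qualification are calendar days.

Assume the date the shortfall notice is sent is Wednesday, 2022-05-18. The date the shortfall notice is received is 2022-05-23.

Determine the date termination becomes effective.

The last day of the make-up period: 2022-05-23 + 7 days = 2022-05-30.
From Monday, 2022-05-30, 15 business days (May 31, Jun 1, Jun 2, Jun 3, …, Jun 17, Jun 20, Jun 21, skipping weekends and the listed holiday on Jun 15) brings us to Tuesday, 2022-06-21, which is the last day of the consultation period.
Adding 85 calendar days to 2022-06-21 gives 2022-09-14, which is the last day of the standstill period.
Adding 30 calendar days to 2022-09-14 gives 2022-10-14, which is the date termination becomes effective.

2022-10-14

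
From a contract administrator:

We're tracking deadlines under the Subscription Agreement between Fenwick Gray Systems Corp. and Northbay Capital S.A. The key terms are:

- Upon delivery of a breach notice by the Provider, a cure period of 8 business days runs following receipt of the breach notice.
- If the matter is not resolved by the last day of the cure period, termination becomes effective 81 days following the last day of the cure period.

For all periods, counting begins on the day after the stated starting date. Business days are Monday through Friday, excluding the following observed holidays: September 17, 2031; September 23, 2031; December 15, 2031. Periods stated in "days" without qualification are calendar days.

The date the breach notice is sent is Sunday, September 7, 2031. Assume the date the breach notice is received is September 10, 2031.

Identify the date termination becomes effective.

December 14, 2031

From Wednesday, September 10, 2031, 8 business days (Sep 11, Sep 12, Sep 15, Sep 16, Sep 18, Sep 19, Sep 22, Sep 24, skipping weekends and the listed holidays on Sep 17, Sep 23) brings us to Wednesday, September 24, 2031, which is the last day of the cure period.
Adding 81 calendar days to September 24, 2031 gives December 14, 2031, which is the date termination becomes effective.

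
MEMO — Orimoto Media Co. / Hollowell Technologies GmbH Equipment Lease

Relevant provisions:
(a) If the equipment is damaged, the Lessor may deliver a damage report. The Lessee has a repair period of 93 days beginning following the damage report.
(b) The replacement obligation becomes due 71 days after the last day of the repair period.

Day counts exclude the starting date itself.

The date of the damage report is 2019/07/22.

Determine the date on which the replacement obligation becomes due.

2020/01/02

Adding 93 calendar days to 2019/07/22 gives 2019/10/23, which is the last day of the repair period.
The date on which the replacement obligation becomes due: 2019/10/23 + 71 days = 2020/01/02.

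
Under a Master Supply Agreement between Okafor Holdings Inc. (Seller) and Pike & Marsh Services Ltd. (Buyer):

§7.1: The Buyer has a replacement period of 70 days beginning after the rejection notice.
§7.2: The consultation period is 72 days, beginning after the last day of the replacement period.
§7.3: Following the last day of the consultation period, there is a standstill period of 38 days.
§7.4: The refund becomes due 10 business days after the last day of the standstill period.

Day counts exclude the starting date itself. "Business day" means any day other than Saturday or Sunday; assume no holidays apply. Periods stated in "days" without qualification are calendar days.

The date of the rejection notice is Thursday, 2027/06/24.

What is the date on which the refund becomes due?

2028/01/04

The last day of the replacement period: 70 calendar days after 2027/06/24 is 2027/09/02.
The last day of the consultation period: 2027/09/02 + 72 days = 2027/11/13.
The last day of the standstill period: 38 calendar days after 2027/11/13 is 2027/12/21.
The date on which the refund becomes due: 10 business days after Tuesday, 2027/12/21, skipping weekends — Dec 22, Dec 23, Dec 24, Dec 27, Dec 28, Dec 29, Dec 30, Dec 31, Jan 3, Jan 4 — lands on Tuesday, 2028/01/04.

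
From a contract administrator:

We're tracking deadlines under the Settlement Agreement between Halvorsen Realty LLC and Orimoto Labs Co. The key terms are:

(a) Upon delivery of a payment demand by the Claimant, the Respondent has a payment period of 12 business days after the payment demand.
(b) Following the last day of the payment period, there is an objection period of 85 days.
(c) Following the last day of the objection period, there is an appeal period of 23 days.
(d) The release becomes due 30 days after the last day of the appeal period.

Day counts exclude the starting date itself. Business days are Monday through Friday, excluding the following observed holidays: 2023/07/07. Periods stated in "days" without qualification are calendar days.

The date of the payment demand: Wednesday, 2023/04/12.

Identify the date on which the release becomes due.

2023/09/13

The last day of the payment period: 12 business days after Wednesday, 2023/04/12, skipping weekends — Apr 13, Apr 14, Apr 17, Apr 18, …, Apr 26, Apr 27, Apr 28 — lands on Friday, 2023/04/28.
Adding 85 calendar days to 2023/04/28 gives 2023/07/22, which is the last day of the objection period.
The last day of the appeal period: 23 calendar days after 2023/07/22 is 2023/08/14.
The date on which the release becomes due: 30 calendar days after 2023/08/14 is 2023/09/13.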